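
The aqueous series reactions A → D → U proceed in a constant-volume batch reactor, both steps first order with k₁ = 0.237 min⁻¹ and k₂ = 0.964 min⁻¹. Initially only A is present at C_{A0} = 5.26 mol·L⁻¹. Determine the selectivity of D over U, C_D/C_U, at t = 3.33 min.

0.328

For first-order series with pure A initially, C_D(t) = k₁C_{A0}/(k₂−k₁)·(e^(−k₁t) − e^(−k₂t)).
e^(−k₁t) = e^(−0.237×3.33) = e^(−0.7892) = 0.4542; e^(−k₂t) = e^(−3.210) = 0.04035.
C_D = 0.237×5.26/(0.964−0.237) × (0.4542−0.04035) = 1.715×0.4139 = 0.7097 mol·L⁻¹.
C_A = C_{A0}e^(−k₁t) = 2.389 mol·L⁻¹, so C_U = C_{A0}−C_A−C_D = 2.161 mol·L⁻¹; C_D/C_U = 0.328.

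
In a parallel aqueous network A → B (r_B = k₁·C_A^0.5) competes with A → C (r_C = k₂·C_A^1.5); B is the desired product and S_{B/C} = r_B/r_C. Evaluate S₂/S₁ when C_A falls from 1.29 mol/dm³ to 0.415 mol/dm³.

3.11

S_{B/C} = (k₁/k₂)·C_A⁻¹, so S₂/S₁ = (C_{A,2}/C_{A,1})⁻¹.
= 1.29/0.415 = 3.11.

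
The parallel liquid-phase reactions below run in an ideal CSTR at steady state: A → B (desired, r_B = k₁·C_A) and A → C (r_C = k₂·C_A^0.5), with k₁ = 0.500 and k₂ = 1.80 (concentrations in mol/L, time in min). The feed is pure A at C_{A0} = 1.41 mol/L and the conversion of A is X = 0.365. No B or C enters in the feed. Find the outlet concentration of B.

Exit C_A = C_{A0}(1−X) = 1.41×0.635 = 0.8953 mol/L.
Rates in a CSTR are evaluated at the outlet concentration: r_B = 0.500×0.8953 = 0.4477, r_C = 1.80×0.8953^0.5 = 1.703.
Fraction of consumed A going to B: r_B/(r_B+r_C) = 0.2081.
C_B = 0.2081·C_{A0}·X = 0.2081×1.41×0.365 = 0.107 mol/L.

0.107 mol/L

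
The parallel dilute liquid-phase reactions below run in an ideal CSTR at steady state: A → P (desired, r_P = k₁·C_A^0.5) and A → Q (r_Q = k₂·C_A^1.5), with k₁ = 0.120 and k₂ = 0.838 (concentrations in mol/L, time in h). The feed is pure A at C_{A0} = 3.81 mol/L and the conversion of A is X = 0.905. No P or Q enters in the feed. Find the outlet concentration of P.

0.977 mol/L

Exit C_A = C_{A0}(1−X) = 3.81×0.0950 = 0.3619 mol/L.
In a CSTR the entire volume is at exit conditions, so r_P = 0.120×0.3619^0.5 = 0.07219 and r_Q = 0.838×0.3619^1.5 = 0.1825.
Fraction of consumed A going to P: r_P/(r_P+r_Q) = 0.2835.
C_P = 0.2835·C_{A0}·X = 0.2835×3.81×0.905 = 0.977 mol/L.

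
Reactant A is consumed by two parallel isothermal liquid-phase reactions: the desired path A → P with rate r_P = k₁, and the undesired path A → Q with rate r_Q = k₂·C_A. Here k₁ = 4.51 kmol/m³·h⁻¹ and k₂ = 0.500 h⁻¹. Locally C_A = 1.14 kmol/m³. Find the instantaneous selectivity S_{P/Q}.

7.91

S_{P/Q} = r_P/r_Q = (k₁)/(k₂·C_A) = (k₁/k₂)·C_A⁻¹.
= (4.51) / (0.500×1.140) = 4.510/0.5700 = 7.91.
The undesired path is higher order in A, so low C_A (CSTR or dilute feed) favours P.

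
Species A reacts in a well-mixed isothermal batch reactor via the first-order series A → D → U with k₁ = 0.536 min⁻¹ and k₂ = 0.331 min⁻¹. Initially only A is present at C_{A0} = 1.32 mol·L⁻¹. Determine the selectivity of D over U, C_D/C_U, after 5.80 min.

Solving the coupled first-order balances gives C_D(t) = [k₁/(k₂−k₁)]·C_{A0}·(e^(−k₁t) − e^(−k₂t)).
e^(−k₁t) = e^(−0.536×5.80) = e^(−3.109) = 0.04465; e^(−k₂t) = e^(−1.920) = 0.1466.
C_D = 0.536×1.32/(0.331−0.536) × (0.04465−0.1466) = (-3.451)×(-0.1020) = 0.3520 mol·L⁻¹.
C_A = C_{A0}e^(−k₁t) = 0.05894 mol·L⁻¹, so C_U = C_{A0}−C_A−C_D = 0.9091 mol·L⁻¹; C_D/C_U = 0.387.

0.387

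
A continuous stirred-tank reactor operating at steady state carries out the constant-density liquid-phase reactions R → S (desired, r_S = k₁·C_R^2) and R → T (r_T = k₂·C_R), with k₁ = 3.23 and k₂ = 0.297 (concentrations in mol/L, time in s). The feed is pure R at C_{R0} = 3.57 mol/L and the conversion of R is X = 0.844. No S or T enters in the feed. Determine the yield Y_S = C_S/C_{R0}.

Exit C_R = C_{R0}(1−X) = 3.57×0.156 = 0.5569 mol/L.
In a CSTR the entire volume is at exit conditions, so r_S = 3.23×0.5569^2 = 1.002 and r_T = 0.297×0.5569 = 0.1654.
Fraction of consumed R going to S: r_S/(r_S+r_T) = 0.8583.
C_S = 0.8583·C_{R0}·X = 0.8583×3.57×0.844 = 2.59 mol/L; Y_S = C_S/C_{R0} = 0.724.

0.724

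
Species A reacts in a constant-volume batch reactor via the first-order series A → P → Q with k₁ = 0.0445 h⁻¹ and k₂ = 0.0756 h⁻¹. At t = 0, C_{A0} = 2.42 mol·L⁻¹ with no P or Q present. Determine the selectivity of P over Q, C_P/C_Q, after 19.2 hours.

For first-order series with pure A initially, C_P(t) = k₁C_{A0}/(k₂−k₁)·(e^(−k₁t) − e^(−k₂t)).
e^(−k₁t) = e^(−0.0445×19.2) = e^(−0.8544) = 0.4255; e^(−k₂t) = e^(−1.452) = 0.2342.
C_P = 0.0445×2.42/(0.0756−0.0445) × (0.4255−0.2342) = 3.463×0.1913 = 0.6625 mol·L⁻¹.
C_A = C_{A0}e^(−k₁t) = 1.030 mol·L⁻¹, so C_Q = C_{A0}−C_A−C_P = 0.7277 mol·L⁻¹; C_P/C_Q = 0.910.

0.910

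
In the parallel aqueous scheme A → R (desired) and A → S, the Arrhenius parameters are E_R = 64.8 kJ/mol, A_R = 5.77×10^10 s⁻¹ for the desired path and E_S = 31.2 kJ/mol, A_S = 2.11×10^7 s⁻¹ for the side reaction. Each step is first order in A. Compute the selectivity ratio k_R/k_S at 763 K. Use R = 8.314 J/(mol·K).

With equal orders, S_{R/S} = k_R/k_S = (A_R/A_S)·exp[(E_S−E_R)/(RT)].
(E_S−E_R)/(RT) = (31.2−64.8)×10³/(8.314×763) = -33600/6344 = -5.297.
k_R/k_S = (5.77×10^10/2.11×10^7)·exp(-5.297) = 2735 × 0.005008 = 13.7.
Since E_R > E_S, raising the temperature improves selectivity toward R.

13.7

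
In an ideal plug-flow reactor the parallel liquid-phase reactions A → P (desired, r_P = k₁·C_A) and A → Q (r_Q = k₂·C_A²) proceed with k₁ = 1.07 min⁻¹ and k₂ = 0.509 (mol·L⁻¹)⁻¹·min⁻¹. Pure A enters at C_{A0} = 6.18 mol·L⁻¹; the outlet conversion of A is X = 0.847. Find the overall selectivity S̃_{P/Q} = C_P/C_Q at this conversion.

0.671

C_A = C_{A0}(1−X) = 0.9455 mol·L⁻¹.
Along a PFR/batch, dC_P/dC_A = −r_P/(r_P+r_Q) = −k₁/(k₁+k₂·C_A).
Integrating from C_{A0} to C_A: C_P = (1.07/0.509)·ln[(1.07+0.509·6.18)/(1.07+0.509·0.946)] = 2.102·ln(4.216/1.551) = 2.102 mol·L⁻¹.
C_Q = (C_{A0}−C_A)−C_P = 3.133 mol·L⁻¹; S̃_{P/Q} = 2.102/3.133 = 0.671.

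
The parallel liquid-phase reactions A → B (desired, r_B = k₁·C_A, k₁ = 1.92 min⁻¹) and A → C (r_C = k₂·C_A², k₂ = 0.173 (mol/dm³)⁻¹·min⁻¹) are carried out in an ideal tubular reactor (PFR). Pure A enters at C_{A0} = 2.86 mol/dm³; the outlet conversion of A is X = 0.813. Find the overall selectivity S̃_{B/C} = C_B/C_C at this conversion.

6.68

C_A = C_{A0}(1−X) = 0.5348 mol/dm³.
Along a PFR/batch, dC_B/dC_A = −r_B/(r_B+r_C) = −k₁/(k₁+k₂·C_A).
Integrating from C_{A0} to C_A: C_B = (1.92/0.173)·ln[(1.92+0.173·2.86)/(1.92+0.173·0.535)] = 11.10·ln(2.415/2.013) = 2.022 mol/dm³.
C_C = (C_{A0}−C_A)−C_B = 0.3029 mol/dm³; S̃_{B/C} = 2.022/0.3029 = 6.68.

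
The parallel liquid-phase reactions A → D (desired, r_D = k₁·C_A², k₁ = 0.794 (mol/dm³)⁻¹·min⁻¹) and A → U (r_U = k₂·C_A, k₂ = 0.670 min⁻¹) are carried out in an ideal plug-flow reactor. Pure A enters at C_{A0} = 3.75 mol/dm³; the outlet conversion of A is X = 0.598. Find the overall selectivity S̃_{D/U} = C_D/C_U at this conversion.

C_A = C_{A0}(1−X) = 1.508 mol/dm³.
Along a PFR/batch, dC_U/dC_A = −r_U/(r_D+r_U) = −k₂/(k₂+k₁·C_A).
Integrating from C_{A0} to C_A: C_U = (0.670/0.794)·ln[(0.670+0.794·3.75)/(0.670+0.794·1.51)] = 0.8438·ln(3.647/1.867) = 0.5651 mol/dm³.
Then C_D = (C_{A0}−C_A) − C_U = 2.242 − 0.5651 = 1.677 mol/dm³.
S̃_{D/U} = C_D/C_U = 1.677/0.5651 = 2.97.

2.97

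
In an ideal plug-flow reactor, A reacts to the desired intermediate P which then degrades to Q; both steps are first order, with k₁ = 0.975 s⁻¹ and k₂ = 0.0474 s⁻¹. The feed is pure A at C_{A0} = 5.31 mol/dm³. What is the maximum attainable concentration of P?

4.55 mol/dm³

For a first-order series the maximum intermediate yield is C_{P,max}/C_{A0} = (k₁/k₂)^[k₂/(k₂−k₁)].
= (0.975/0.0474)^(0.0474/(0.0474−0.975)) = (20.57)^(-0.05110) = 0.8568.
C_{P,max} = 0.8568×5.31 = 4.55 mol/dm³.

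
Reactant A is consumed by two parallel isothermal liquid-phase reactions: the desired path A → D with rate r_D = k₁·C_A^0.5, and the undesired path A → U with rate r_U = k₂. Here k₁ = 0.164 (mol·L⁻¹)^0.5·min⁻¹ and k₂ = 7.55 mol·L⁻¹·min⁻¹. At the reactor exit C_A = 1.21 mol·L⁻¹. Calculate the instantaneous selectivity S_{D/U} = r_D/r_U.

0.0239

S_{D/U} = r_D/r_U = (k₁·C_A^0.5)/(k₂) = (k₁/k₂)·C_A^0.5.
= (0.164×1.210^0.5) / (7.55) = 0.1804/7.550 = 0.0239.
Since the desired path is higher order in A, keeping C_A high (PFR or concentrated feed) favours D.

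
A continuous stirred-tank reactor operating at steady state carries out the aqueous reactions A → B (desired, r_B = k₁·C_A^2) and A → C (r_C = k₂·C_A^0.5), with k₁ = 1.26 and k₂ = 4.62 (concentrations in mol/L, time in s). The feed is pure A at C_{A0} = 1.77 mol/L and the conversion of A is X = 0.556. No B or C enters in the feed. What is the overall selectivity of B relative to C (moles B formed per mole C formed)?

0.190

Exit C_A = C_{A0}(1−X) = 1.77×0.444 = 0.7859 mol/L.
Rates in a CSTR are evaluated at the outlet concentration: r_B = 1.26×0.7859^2 = 0.7782, r_C = 4.62×0.7859^0.5 = 4.096.
Overall selectivity = C_B/C_C = r_Bτ/(r_Cτ) = r_B/r_C = 0.190.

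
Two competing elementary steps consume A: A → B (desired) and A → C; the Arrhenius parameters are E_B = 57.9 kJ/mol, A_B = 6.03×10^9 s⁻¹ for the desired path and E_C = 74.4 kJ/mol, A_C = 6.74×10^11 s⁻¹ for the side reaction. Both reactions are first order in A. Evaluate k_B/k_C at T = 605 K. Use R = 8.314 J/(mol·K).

0.238

With equal orders, S_{B/C} = k_B/k_C = (A_B/A_C)·exp[(E_C−E_B)/(RT)].
(E_C−E_B)/(RT) = (74.4−57.9)×10³/(8.314×605) = 16500/5030 = 3.280.
k_B/k_C = (6.03×10^9/6.74×10^11)·exp(3.280) = 0.008947 × 26.58 = 0.238.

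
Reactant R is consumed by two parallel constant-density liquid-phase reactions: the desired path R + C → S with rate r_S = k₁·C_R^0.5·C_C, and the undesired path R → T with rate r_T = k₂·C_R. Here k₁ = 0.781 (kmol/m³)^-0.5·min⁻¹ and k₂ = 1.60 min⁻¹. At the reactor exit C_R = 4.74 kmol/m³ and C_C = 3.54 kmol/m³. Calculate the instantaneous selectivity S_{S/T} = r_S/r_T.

S_{S/T} = r_S/r_T = (k₁·C_R^0.5·C_C)/(k₂·C_R) = (k₁/k₂)·C_R^-0.5·C_C.
= (0.781×4.740^0.5×3.540) / (1.60×4.740) = 6.019/7.584 = 0.794.
The undesired path is higher order in R, so low C_R (CSTR or dilute feed) favours S.

0.794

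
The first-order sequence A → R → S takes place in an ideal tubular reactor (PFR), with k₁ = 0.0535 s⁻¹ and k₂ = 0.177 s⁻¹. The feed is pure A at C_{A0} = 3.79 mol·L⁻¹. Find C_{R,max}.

0.682 mol·L⁻¹

For a first-order series the maximum intermediate yield is C_{R,max}/C_{A0} = (k₁/k₂)^[k₂/(k₂−k₁)].
= (0.0535/0.177)^(0.177/(0.177−0.0535)) = (0.3023)^(1.433) = 0.1800.
C_{R,max} = 0.1800×3.79 = 0.682 mol·L⁻¹.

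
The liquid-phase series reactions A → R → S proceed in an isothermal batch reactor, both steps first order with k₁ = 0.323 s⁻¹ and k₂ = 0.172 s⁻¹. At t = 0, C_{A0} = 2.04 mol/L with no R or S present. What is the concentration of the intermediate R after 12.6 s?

The intermediate concentration in a first-order A→B→C sequence is C_R = k₁C_{A0}(e^(−k₁t) − e^(−k₂t))/(k₂−k₁).
e^(−k₁t) = e^(−0.323×12.6) = e^(−4.070) = 0.01708; e^(−k₂t) = e^(−2.167) = 0.1145.
C_R = 0.323×2.04/(0.172−0.323) × (0.01708−0.1145) = (-4.364)×(-0.09742) = 0.4251 mol/L.

0.425 mol/L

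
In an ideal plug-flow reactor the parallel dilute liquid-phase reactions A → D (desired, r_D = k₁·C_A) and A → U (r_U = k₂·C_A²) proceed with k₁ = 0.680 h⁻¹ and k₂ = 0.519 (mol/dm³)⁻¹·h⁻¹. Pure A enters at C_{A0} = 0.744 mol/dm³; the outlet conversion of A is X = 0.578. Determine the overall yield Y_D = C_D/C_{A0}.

C_A = C_{A0}(1−X) = 0.3140 mol/dm³.
Along a PFR/batch, dC_D/dC_A = −r_D/(r_D+r_U) = −k₁/(k₁+k₂·C_A).
Integrating from C_{A0} to C_A: C_D = (0.680/0.519)·ln[(0.680+0.519·0.744)/(0.680+0.519·0.314)] = 1.310·ln(1.066/0.8429) = 0.3078 mol/dm³.
Y_D = C_D/C_{A0} = 0.3078/0.744 = 0.414.

0.414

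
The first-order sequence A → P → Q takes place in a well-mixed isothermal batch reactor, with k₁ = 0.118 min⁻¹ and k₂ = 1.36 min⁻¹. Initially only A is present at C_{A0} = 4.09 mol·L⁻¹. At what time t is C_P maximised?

The intermediate peaks when r₁ = r₂, i.e. k₁e^(−k₁t) = k₂e^(−k₂t), giving t_opt = ln(k₂/k₁)/(k₂−k₁).
= ln(1.36/0.118)/(1.36−0.118) = ln(11.53)/1.242 = 2.445/1.242 = 1.97 min.

1.97 min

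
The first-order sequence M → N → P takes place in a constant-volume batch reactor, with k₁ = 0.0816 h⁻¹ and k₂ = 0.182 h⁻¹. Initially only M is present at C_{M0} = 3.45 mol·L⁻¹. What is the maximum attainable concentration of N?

At the optimum, C_{N,max}/C_{M0} = (k₁/k₂)^[k₂/(k₂−k₁)].
= (0.0816/0.182)^(0.182/(0.182−0.0816)) = (0.4484)^(1.813) = 0.2336.
C_{N,max} = 0.2336×3.45 = 0.806 mol·L⁻¹.

0.806 mol·L⁻¹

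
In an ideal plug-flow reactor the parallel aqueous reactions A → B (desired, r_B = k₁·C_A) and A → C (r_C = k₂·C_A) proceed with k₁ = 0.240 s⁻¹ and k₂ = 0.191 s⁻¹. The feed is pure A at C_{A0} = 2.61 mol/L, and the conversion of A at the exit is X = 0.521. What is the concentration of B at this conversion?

0.757 mol/L

C_A = C_{A0}(1−X) = 1.250 mol/L.
Both paths are first order in A, so the instantaneous fraction to B is constant: dC_B/d(−C_A) = k₁/(k₁+k₂) = 0.5568.
C_B = 0.5568·(C_{A0}−C_A) = 0.5568×1.360 = 0.757 mol/L.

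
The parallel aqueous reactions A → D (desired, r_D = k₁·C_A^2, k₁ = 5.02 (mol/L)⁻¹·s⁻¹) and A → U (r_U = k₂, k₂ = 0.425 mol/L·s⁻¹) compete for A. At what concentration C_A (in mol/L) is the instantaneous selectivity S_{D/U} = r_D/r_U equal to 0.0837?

0.0842 mol/L

S_{D/U} = (k₁/k₂)·C_A^2 ⇒ C_A = (S·k₂/k₁)^(0.5).
= (0.0837×0.425/5.02)^(0.5) = (0.007086)^(0.5) = 0.0842 mol/L.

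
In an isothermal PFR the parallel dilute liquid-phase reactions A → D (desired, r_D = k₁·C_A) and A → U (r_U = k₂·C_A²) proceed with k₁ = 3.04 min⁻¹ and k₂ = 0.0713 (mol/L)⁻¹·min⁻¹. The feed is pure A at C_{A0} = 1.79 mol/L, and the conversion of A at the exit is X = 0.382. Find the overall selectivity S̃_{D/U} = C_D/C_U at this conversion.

C_A = C_{A0}(1−X) = 1.106 mol/L.
Along a PFR/batch, dC_D/dC_A = −r_D/(r_D+r_U) = −k₁/(k₁+k₂·C_A).
Integrating from C_{A0} to C_A: C_D = (3.04/0.0713)·ln[(3.04+0.0713·1.79)/(3.04+0.0713·1.11)] = 42.64·ln(3.168/3.119) = 0.6613 mol/L.
C_U = (C_{A0}−C_A)−C_D = 0.02245 mol/L; S̃_{D/U} = 0.6613/0.02245 = 29.5.

29.5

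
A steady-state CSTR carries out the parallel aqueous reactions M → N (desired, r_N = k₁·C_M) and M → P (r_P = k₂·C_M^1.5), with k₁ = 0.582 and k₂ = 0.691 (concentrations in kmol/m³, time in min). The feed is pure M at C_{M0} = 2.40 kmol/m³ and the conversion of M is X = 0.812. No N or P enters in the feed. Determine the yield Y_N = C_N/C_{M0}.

Exit C_M = C_{M0}(1−X) = 2.40×0.188 = 0.4512 kmol/m³.
A CSTR operates uniformly at the exit composition, giving r_N = 0.2626 and r_P = 0.2094 (each k·C_M^n at C_M = 0.4512).
Fraction of consumed M going to N: r_N/(r_N+r_P) = 0.5563.
C_N = 0.5563·C_{M0}·X = 0.5563×2.40×0.812 = 1.08 kmol/m³; Y_N = C_N/C_{M0} = 0.452.

0.452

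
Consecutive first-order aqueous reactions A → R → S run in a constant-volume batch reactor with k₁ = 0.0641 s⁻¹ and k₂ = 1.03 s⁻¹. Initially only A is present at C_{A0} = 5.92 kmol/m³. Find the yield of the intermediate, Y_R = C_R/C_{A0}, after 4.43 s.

0.0493

For first-order series with pure A initially, C_R(t) = k₁C_{A0}/(k₂−k₁)·(e^(−k₁t) − e^(−k₂t)).
e^(−k₁t) = e^(−0.0641×4.43) = e^(−0.2840) = 0.7528; e^(−k₂t) = e^(−4.563) = 0.01043.
C_R = 0.0641×5.92/(1.03−0.0641) × (0.7528−0.01043) = 0.3929×0.7424 = 0.2917 kmol/m³.
Y_R = C_R/C_{A0} = 0.2917/5.92 = 0.0493.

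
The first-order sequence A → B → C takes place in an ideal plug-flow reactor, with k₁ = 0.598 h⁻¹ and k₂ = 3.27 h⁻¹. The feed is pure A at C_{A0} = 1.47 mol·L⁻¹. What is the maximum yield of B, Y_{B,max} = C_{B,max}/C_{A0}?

At the optimum, C_{B,max}/C_{A0} = (k₁/k₂)^[k₂/(k₂−k₁)].
= (0.598/3.27)^(3.27/(3.27−0.598)) = (0.1829)^(1.224) = 0.1250.

0.125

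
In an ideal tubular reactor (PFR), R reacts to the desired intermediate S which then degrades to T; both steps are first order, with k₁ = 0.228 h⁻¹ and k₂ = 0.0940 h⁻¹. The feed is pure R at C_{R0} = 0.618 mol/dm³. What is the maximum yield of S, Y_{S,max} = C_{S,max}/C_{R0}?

0.537

Evaluating C_S at τ_opt = ln(k₂/k₁)/(k₂−k₁) gives C_{S,max}/C_{R0} = (k₁/k₂)^[k₂/(k₂−k₁)].
= (0.228/0.0940)^(0.0940/(0.0940−0.228)) = (2.426)^(-0.7015) = 0.5371.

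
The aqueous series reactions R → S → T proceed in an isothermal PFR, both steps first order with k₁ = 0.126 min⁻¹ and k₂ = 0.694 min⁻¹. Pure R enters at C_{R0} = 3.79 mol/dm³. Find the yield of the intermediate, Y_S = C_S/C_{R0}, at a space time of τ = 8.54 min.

0.0750

The intermediate concentration in a first-order A→B→C sequence is C_S = k₁C_{R0}(e^(−k₁τ) − e^(−k₂τ))/(k₂−k₁).
e^(−k₁τ) = e^(−0.126×8.54) = e^(−1.076) = 0.3409; e^(−k₂τ) = e^(−5.927) = 0.002667.
C_S = 0.126×3.79/(0.694−0.126) × (0.3409−0.002667) = 0.8407×0.3383 = 0.2844 mol/dm³.
Y_S = C_S/C_{R0} = 0.2844/3.79 = 0.0750.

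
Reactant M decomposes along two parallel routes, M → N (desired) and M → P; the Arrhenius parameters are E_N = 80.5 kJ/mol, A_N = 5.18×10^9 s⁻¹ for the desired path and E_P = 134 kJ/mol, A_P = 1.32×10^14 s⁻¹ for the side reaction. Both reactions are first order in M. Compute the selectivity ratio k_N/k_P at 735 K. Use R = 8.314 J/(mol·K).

With equal orders, S_{N/P} = k_N/k_P = (A_N/A_P)·exp[(E_P−E_N)/(RT)].
(E_P−E_N)/(RT) = (134−80.5)×10³/(8.314×735) = 53500/6111 = 8.755.
k_N/k_P = (5.18×10^9/1.32×10^14)·exp(8.755) = 3.924×10^-5 × 6342 = 0.249.
Since E_N < E_P, lowering the temperature improves selectivity toward N.

0.249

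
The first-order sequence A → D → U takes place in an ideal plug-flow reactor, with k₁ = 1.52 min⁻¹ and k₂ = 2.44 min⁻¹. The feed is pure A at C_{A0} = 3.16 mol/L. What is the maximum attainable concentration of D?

Evaluating C_D at τ_opt = ln(k₂/k₁)/(k₂−k₁) gives C_{D,max}/C_{A0} = (k₁/k₂)^[k₂/(k₂−k₁)].
= (1.52/2.44)^(2.44/(2.44−1.52)) = (0.6230)^(2.652) = 0.2850.
C_{D,max} = 0.2850×3.16 = 0.901 mol/L.

0.901 mol/L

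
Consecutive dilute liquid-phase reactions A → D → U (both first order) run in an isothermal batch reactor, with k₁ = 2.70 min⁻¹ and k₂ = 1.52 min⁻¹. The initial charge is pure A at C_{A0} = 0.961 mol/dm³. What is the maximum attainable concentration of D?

0.458 mol/dm³

For a first-order series the maximum intermediate yield is C_{D,max}/C_{A0} = (k₁/k₂)^[k₂/(k₂−k₁)].
= (2.70/1.52)^(1.52/(1.52−2.70)) = (1.776)^(-1.288) = 0.4771.
C_{D,max} = 0.4771×0.961 = 0.458 mol/dm³.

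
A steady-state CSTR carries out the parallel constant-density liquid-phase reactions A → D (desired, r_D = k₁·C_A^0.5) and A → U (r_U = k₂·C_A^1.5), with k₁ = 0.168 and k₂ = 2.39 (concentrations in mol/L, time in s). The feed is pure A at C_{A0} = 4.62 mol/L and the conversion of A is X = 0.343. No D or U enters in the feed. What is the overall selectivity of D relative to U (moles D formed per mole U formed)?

0.0232

Exit C_A = C_{A0}(1−X) = 4.62×0.657 = 3.035 mol/L.
In a CSTR the entire volume is at exit conditions, so r_D = 0.168×3.035^0.5 = 0.2927 and r_U = 2.39×3.035^1.5 = 12.64.
Overall selectivity = C_D/C_U = r_Dτ/(r_Uτ) = r_D/r_U = 0.0232.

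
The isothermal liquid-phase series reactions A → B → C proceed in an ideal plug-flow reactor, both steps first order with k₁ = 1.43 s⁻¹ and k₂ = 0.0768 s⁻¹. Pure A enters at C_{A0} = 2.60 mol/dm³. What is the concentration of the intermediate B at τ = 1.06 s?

1.93 mol/dm³

For first-order series with pure A initially, C_B(τ) = k₁C_{A0}/(k₂−k₁)·(e^(−k₁τ) − e^(−k₂τ)).
e^(−k₁τ) = e^(−1.43×1.06) = e^(−1.516) = 0.2196; e^(−k₂τ) = e^(−0.08141) = 0.9218.
C_B = 1.43×2.60/(0.0768−1.43) × (0.2196−0.9218) = (-2.748)×(-0.7022) = 1.929 mol/dm³.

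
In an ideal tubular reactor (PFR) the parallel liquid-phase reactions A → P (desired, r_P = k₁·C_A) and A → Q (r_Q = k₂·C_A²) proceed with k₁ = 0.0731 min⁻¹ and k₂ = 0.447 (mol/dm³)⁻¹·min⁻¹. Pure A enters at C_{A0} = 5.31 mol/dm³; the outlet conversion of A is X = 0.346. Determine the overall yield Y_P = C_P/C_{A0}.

0.0126

C_A = C_{A0}(1−X) = 3.473 mol/dm³.
Along a PFR/batch, dC_P/dC_A = −r_P/(r_P+r_Q) = −k₁/(k₁+k₂·C_A).
Integrating from C_{A0} to C_A: C_P = (0.0731/0.447)·ln[(0.0731+0.447·5.31)/(0.0731+0.447·3.47)] = 0.1635·ln(2.447/1.625) = 0.06688 mol/dm³.
Y_P = C_P/C_{A0} = 0.06688/5.31 = 0.0126.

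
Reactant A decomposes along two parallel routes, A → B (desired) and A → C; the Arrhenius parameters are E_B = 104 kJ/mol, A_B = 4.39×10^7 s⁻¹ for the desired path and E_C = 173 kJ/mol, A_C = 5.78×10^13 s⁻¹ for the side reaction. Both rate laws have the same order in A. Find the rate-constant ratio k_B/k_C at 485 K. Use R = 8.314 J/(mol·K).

20.5

k_B/k_C = (A_B/A_C)·exp[−(E_B−E_C)/(RT)] = (A_B/A_C)·exp[(E_C−E_B)/(RT)].
(E_C−E_B)/(RT) = (173−104)×10³/(8.314×485) = 69000/4032 = 17.11.
k_B/k_C = (4.39×10^7/5.78×10^13)·exp(17.11) = 7.595×10^-7 × 2.701×10^7 = 20.5.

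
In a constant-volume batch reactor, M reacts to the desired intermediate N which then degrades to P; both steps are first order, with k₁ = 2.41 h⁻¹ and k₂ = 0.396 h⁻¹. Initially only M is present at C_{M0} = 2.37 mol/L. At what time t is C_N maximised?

0.897 h

For first-order series the maximum of C_N occurs at t_opt = ln(k₂/k₁)/(k₂−k₁).
= ln(0.396/2.41)/(0.396−2.41) = ln(0.1643)/-2.014 = -1.806/-2.014 = 0.897 h.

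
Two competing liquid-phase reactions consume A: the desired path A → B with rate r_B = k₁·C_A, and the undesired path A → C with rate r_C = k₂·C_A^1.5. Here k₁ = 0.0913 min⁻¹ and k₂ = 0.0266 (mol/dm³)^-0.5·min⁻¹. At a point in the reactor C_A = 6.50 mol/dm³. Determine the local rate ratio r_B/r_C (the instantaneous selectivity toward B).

1.35

S_{B/C} = r_B/r_C = (k₁·C_A)/(k₂·C_A^1.5) = (k₁/k₂)·C_A^-0.5.
= (0.0913×6.500) / (0.0266×6.500^1.5) = 0.5935/0.4408 = 1.35.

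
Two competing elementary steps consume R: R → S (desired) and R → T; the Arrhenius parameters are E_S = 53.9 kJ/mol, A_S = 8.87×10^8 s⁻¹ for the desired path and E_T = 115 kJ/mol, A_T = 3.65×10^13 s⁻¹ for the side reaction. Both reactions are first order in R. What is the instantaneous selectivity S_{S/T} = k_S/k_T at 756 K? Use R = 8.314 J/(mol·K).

0.405

k_S/k_T = (A_S/A_T)·exp[−(E_S−E_T)/(RT)] = (A_S/A_T)·exp[(E_T−E_S)/(RT)].
(E_T−E_S)/(RT) = (115−53.9)×10³/(8.314×756) = 61100/6285 = 9.721.
k_S/k_T = (8.87×10^8/3.65×10^13)·exp(9.721) = 2.430×10^-5 × 16663 = 0.405.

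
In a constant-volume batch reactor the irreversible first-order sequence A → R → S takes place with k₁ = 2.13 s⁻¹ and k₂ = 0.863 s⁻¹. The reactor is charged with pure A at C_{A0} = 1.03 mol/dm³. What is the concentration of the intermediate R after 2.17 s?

The intermediate concentration in a first-order A→B→C sequence is C_R = k₁C_{A0}(e^(−k₁t) − e^(−k₂t))/(k₂−k₁).
e^(−k₁t) = e^(−2.13×2.17) = e^(−4.622) = 0.009832; e^(−k₂t) = e^(−1.873) = 0.1537.
C_R = 2.13×1.03/(0.863−2.13) × (0.009832−0.1537) = (-1.732)×(-0.1439) = 0.2491 mol/dm³.

0.249 mol/dm³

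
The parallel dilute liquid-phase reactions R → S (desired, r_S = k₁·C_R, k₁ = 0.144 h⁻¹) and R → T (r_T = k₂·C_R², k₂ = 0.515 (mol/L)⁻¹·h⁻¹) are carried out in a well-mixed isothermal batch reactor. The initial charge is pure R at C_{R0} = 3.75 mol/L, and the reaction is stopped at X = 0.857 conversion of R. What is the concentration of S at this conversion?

C_R = C_{R0}(1−X) = 0.5363 mol/L.
Along a PFR/batch, dC_S/dC_R = −r_S/(r_S+r_T) = −k₁/(k₁+k₂·C_R).
Integrating from C_{R0} to C_R: C_S = (0.144/0.515)·ln[(0.144+0.515·3.75)/(0.144+0.515·0.536)] = 0.2796·ln(2.075/0.4202) = 0.4466 mol/L.

0.447 mol/L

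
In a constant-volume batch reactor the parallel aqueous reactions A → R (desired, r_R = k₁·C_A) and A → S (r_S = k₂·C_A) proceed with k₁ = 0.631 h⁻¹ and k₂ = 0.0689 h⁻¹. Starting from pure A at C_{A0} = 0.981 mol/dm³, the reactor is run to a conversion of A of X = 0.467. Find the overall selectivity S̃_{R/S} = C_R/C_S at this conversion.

C_A = C_{A0}(1−X) = 0.5229 mol/dm³.
Both paths are first order in A, so the instantaneous fraction to R is constant: dC_R/d(−C_A) = k₁/(k₁+k₂) = 0.9016.
C_R = 0.9016·(C_{A0}−C_A) = 0.9016×0.4581 = 0.413 mol/dm³.
C_S = (C_{A0}−C_A)−C_R = 0.04510 mol/dm³; S̃_{R/S} = 0.4130/0.04510 = 9.16.

9.16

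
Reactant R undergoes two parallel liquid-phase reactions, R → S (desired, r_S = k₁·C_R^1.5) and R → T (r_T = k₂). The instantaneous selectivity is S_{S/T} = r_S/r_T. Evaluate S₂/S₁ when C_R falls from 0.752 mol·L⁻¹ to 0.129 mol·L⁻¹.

0.0710

S_{S/T} = (k₁/k₂)·C_R^1.5, so S₂/S₁ = (C_{R,2}/C_{R,1})^1.5.
= (0.129/0.752)^1.5 = (0.1715)^1.5 = 0.0710.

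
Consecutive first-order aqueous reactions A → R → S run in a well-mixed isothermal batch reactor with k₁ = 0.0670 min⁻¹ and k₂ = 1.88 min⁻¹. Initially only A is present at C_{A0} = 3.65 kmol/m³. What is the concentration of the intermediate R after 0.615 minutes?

Solving the coupled first-order balances gives C_R(t) = [k₁/(k₂−k₁)]·C_{A0}·(e^(−k₁t) − e^(−k₂t)).
e^(−k₁t) = e^(−0.0670×0.615) = e^(−0.04120) = 0.9596; e^(−k₂t) = e^(−1.156) = 0.3147.
C_R = 0.0670×3.65/(1.88−0.0670) × (0.9596−0.3147) = 0.1349×0.6450 = 0.08700 kmol/m³.

0.0870 kmol/m³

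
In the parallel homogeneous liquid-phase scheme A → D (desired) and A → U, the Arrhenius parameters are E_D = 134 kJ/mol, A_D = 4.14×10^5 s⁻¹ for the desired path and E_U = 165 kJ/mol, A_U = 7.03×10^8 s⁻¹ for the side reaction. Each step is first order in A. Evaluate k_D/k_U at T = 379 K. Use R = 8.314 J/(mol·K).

11.0

k_D/k_U = (A_D/A_U)·exp[−(E_D−E_U)/(RT)] = (A_D/A_U)·exp[(E_U−E_D)/(RT)].
(E_U−E_D)/(RT) = (165−134)×10³/(8.314×379) = 31000/3151 = 9.838.
k_D/k_U = (4.14×10^5/7.03×10^8)·exp(9.838) = 5.889×10^-4 × 18735 = 11.0.
Since E_D < E_U, lowering the temperature improves selectivity toward D.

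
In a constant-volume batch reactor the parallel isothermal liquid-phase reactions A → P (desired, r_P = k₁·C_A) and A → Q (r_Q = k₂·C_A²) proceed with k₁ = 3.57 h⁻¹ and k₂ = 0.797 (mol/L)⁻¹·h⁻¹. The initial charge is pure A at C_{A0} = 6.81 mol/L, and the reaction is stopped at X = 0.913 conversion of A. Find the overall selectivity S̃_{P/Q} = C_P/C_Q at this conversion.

C_A = C_{A0}(1−X) = 0.5925 mol/L.
Along a PFR/batch, dC_P/dC_A = −r_P/(r_P+r_Q) = −k₁/(k₁+k₂·C_A).
Integrating from C_{A0} to C_A: C_P = (3.57/0.797)·ln[(3.57+0.797·6.81)/(3.57+0.797·0.592)] = 4.479·ln(8.998/4.042) = 3.584 mol/L.
C_Q = (C_{A0}−C_A)−C_P = 2.633 mol/L; S̃_{P/Q} = 3.584/2.633 = 1.36.

1.36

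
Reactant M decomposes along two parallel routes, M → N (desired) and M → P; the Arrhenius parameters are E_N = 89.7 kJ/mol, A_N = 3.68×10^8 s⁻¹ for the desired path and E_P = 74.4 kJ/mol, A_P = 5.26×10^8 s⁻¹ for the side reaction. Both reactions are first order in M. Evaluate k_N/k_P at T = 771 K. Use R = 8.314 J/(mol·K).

With equal orders, S_{N/P} = k_N/k_P = (A_N/A_P)·exp[(E_P−E_N)/(RT)].
(E_P−E_N)/(RT) = (74.4−89.7)×10³/(8.314×771) = -15300/6410 = -2.387.
k_N/k_P = (3.68×10^8/5.26×10^8)·exp(-2.387) = 0.6996 × 0.09192 = 0.0643.
Since E_N > E_P, raising the temperature improves selectivity toward N.

0.0643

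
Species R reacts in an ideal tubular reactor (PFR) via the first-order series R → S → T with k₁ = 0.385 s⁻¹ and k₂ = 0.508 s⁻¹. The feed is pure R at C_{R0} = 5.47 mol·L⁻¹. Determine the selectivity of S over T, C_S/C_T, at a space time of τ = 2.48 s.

For first-order series with pure R initially, C_S(τ) = k₁C_{R0}/(k₂−k₁)·(e^(−k₁τ) − e^(−k₂τ)).
e^(−k₁τ) = e^(−0.385×2.48) = e^(−0.9548) = 0.3849; e^(−k₂τ) = e^(−1.260) = 0.2837.
C_S = 0.385×5.47/(0.508−0.385) × (0.3849−0.2837) = 17.12×0.1012 = 1.733 mol·L⁻¹.
C_R = C_{R0}e^(−k₁τ) = 2.105 mol·L⁻¹, so C_T = C_{R0}−C_R−C_S = 1.632 mol·L⁻¹; C_S/C_T = 1.06.

1.06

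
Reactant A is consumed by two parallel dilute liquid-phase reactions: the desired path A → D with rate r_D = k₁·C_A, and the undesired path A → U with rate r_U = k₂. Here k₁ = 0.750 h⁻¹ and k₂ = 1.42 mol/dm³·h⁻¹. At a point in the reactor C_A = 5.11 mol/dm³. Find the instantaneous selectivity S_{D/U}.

2.70

S_{D/U} = r_D/r_U = (k₁·C_A)/(k₂) = (k₁/k₂)·C_A.
= (0.750×5.110) / (1.42) = 3.833/1.420 = 2.70.
Since the desired path is higher order in A, keeping C_A high (PFR or concentrated feed) favours D.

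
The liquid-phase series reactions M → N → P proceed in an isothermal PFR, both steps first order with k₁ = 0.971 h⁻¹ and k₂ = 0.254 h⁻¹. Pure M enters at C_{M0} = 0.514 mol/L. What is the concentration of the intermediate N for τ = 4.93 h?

The intermediate concentration in a first-order A→B→C sequence is C_N = k₁C_{M0}(e^(−k₁τ) − e^(−k₂τ))/(k₂−k₁).
e^(−k₁τ) = e^(−0.971×4.93) = e^(−4.787) = 0.008337; e^(−k₂τ) = e^(−1.252) = 0.2859.
C_N = 0.971×0.514/(0.254−0.971) × (0.008337−0.2859) = (-0.6961)×(-0.2775) = 0.1932 mol/L.

0.193 mol/L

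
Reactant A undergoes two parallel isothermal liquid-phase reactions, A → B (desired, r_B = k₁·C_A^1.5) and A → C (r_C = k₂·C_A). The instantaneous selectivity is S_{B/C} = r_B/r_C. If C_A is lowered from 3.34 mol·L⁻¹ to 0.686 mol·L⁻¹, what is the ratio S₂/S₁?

0.453

S_{B/C} = (k₁/k₂)·C_A^0.5, so S₂/S₁ = (C_{A,2}/C_{A,1})^0.5.
= (0.686/3.34)^0.5 = (0.2054)^0.5 = 0.453.
Selectivity toward B falls as C_A falls — high-concentration operation is favoured.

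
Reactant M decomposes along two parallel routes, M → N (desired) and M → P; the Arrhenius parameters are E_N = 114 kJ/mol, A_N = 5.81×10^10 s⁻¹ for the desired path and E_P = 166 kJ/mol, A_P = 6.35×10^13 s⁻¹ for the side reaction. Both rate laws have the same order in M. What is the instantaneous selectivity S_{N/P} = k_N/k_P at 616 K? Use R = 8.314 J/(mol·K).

k_N/k_P = (A_N/A_P)·exp[−(E_N−E_P)/(RT)] = (A_N/A_P)·exp[(E_P−E_N)/(RT)].
(E_P−E_N)/(RT) = (166−114)×10³/(8.314×616) = 52000/5121 = 10.15.
k_N/k_P = (5.81×10^10/6.35×10^13)·exp(10.15) = 9.150×10^-4 × 25679 = 23.5.
Since E_N < E_P, lowering the temperature improves selectivity toward N.

23.5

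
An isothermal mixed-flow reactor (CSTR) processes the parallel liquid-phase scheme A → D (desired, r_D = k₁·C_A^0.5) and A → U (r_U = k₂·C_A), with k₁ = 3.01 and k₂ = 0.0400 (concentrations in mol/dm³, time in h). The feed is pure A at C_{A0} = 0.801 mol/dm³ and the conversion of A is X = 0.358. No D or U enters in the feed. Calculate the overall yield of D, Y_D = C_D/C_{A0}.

Exit C_A = C_{A0}(1−X) = 0.801×0.642 = 0.5142 mol/dm³.
In a CSTR the entire volume is at exit conditions, so r_D = 3.01×0.5142^0.5 = 2.158 and r_U = 0.0400×0.5142 = 0.02057.
Fraction of consumed A going to D: r_D/(r_D+r_U) = 0.9906.
C_D = 0.9906·C_{A0}·X = 0.9906×0.801×0.358 = 0.284 mol/dm³; Y_D = C_D/C_{A0} = 0.355.

0.355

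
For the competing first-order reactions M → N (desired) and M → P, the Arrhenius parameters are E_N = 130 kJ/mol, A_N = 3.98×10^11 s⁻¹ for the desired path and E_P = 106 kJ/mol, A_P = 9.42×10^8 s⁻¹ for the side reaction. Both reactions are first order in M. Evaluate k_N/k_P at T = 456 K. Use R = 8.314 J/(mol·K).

0.753

Since both paths have the same order in M, the concentration cancels and S_{N/P} = k_N/k_P = (A_N/A_P)·exp[(E_P−E_N)/(RT)].
(E_P−E_N)/(RT) = (106−130)×10³/(8.314×456) = -24000/3791 = -6.330.
k_N/k_P = (3.98×10^11/9.42×10^8)·exp(-6.330) = 422.5 × 0.001781 = 0.753.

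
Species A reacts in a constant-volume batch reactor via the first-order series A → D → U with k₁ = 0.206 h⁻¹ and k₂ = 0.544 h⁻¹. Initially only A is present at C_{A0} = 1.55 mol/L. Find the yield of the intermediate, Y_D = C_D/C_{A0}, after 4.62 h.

0.186

Solving the coupled first-order balances gives C_D(t) = [k₁/(k₂−k₁)]·C_{A0}·(e^(−k₁t) − e^(−k₂t)).
e^(−k₁t) = e^(−0.206×4.62) = e^(−0.9517) = 0.3861; e^(−k₂t) = e^(−2.513) = 0.08100.
C_D = 0.206×1.55/(0.544−0.206) × (0.3861−0.08100) = 0.9447×0.3051 = 0.2882 mol/L.
Y_D = C_D/C_{A0} = 0.2882/1.55 = 0.186.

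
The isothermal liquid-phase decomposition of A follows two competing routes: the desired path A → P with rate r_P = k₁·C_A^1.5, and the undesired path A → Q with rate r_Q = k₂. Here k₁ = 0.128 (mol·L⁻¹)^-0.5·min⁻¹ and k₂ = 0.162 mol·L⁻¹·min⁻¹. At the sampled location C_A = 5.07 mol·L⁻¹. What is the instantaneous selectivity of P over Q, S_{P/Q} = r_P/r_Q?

9.02

S_{P/Q} = r_P/r_Q = (k₁·C_A^1.5)/(k₂) = (k₁/k₂)·C_A^1.5.
= (0.128×5.070^1.5) / (0.162) = 1.461/0.1620 = 9.02.
Since the desired path is higher order in A, keeping C_A high (PFR or concentrated feed) favours P.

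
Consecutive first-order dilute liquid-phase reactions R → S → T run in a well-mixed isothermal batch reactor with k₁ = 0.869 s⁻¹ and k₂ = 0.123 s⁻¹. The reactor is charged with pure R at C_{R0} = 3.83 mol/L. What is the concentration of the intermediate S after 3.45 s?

Solving the coupled first-order balances gives C_S(t) = [k₁/(k₂−k₁)]·C_{R0}·(e^(−k₁t) − e^(−k₂t)).
e^(−k₁t) = e^(−0.869×3.45) = e^(−2.998) = 0.04988; e^(−k₂t) = e^(−0.4244) = 0.6542.
C_S = 0.869×3.83/(0.123−0.869) × (0.04988−0.6542) = (-4.461)×(-0.6043) = 2.696 mol/L.

2.70 mol/L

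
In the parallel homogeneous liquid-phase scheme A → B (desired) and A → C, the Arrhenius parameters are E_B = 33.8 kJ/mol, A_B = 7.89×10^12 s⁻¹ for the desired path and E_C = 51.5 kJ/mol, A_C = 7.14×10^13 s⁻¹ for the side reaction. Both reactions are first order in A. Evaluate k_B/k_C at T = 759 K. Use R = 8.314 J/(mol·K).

1.83

k_B/k_C = (A_B/A_C)·exp[−(E_B−E_C)/(RT)] = (A_B/A_C)·exp[(E_C−E_B)/(RT)].
(E_C−E_B)/(RT) = (51.5−33.8)×10³/(8.314×759) = 17700/6310 = 2.805.
k_B/k_C = (7.89×10^12/7.14×10^13)·exp(2.805) = 0.1105 × 16.53 = 1.83.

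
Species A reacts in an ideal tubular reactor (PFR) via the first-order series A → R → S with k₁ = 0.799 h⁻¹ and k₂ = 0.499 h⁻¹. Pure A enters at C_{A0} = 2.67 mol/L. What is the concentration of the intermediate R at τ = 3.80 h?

Solving the coupled first-order balances gives C_R(τ) = [k₁/(k₂−k₁)]·C_{A0}·(e^(−k₁τ) − e^(−k₂τ)).
e^(−k₁τ) = e^(−0.799×3.80) = e^(−3.036) = 0.04802; e^(−k₂τ) = e^(−1.896) = 0.1501.
C_R = 0.799×2.67/(0.499−0.799) × (0.04802−0.1501) = (-7.111)×(-0.1021) = 0.7262 mol/L.

0.726 mol/L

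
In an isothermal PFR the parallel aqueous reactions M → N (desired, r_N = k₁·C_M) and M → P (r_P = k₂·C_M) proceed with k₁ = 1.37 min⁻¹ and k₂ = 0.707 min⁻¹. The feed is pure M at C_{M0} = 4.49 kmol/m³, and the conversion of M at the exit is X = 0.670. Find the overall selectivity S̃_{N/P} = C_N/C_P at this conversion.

C_M = C_{M0}(1−X) = 1.482 kmol/m³.
Both paths are first order in M, so the instantaneous fraction to N is constant: dC_N/d(−C_M) = k₁/(k₁+k₂) = 0.6596.
C_N = 0.6596·(C_{M0}−C_M) = 0.6596×3.008 = 1.98 kmol/m³.
C_P = (C_{M0}−C_M)−C_N = 1.024 kmol/m³; S̃_{N/P} = 1.984/1.024 = 1.94.

1.94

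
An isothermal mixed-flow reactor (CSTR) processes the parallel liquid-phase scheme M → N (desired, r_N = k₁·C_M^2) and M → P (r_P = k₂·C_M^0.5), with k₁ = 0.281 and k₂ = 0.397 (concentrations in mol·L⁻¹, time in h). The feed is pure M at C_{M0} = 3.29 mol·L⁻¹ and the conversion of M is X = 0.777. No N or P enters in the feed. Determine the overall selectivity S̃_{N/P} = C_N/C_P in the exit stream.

0.445

Exit C_M = C_{M0}(1−X) = 3.29×0.223 = 0.7337 mol·L⁻¹.
Rates in a CSTR are evaluated at the outlet concentration: r_N = 0.281×0.7337^2 = 0.1513, r_P = 0.397×0.7337^0.5 = 0.3400.
Overall selectivity = C_N/C_P = r_Nτ/(r_Pτ) = r_N/r_P = 0.445.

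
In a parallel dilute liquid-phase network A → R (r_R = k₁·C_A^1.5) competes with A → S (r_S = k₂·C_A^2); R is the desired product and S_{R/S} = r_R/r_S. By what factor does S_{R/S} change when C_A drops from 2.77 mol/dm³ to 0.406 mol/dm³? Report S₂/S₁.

S_{R/S} = (k₁/k₂)·C_A^-0.5, so S₂/S₁ = (C_{A,2}/C_{A,1})^-0.5.
= (0.406/2.77)^(-0.5) = (0.1466)^(-0.5) = 2.61.

2.61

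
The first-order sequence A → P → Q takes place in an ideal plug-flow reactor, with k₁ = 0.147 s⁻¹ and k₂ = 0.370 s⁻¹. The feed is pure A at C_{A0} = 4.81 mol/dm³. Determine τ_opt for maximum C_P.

For first-order series the maximum of C_P occurs at τ_opt = ln(k₂/k₁)/(k₂−k₁).
= ln(0.370/0.147)/(0.370−0.147) = ln(2.517)/0.2230 = 0.9231/0.2230 = 4.14 s.

4.14 s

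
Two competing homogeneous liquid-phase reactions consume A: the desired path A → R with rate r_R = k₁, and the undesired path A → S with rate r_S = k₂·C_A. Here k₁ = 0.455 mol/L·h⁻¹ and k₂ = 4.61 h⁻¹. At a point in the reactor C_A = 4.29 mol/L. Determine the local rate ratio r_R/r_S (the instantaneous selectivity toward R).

S_{R/S} = r_R/r_S = (k₁)/(k₂·C_A) = (k₁/k₂)·C_A⁻¹.
= (0.455) / (4.61×4.290) = 0.4550/19.78 = 0.0230.
The undesired path is higher order in A, so low C_A (CSTR or dilute feed) favours R.

0.0230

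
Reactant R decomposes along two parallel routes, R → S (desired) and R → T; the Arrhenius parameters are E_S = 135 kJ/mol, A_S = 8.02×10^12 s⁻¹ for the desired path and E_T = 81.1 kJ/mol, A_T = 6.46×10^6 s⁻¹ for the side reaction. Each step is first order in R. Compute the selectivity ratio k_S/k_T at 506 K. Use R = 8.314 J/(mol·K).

3.39

Since both paths have the same order in R, the concentration cancels and S_{S/T} = k_S/k_T = (A_S/A_T)·exp[(E_T−E_S)/(RT)].
(E_T−E_S)/(RT) = (81.1−135)×10³/(8.314×506) = -53900/4207 = -12.81.
k_S/k_T = (8.02×10^12/6.46×10^6)·exp(-12.81) = 1.241×10^6 × 2.727×10^-6 = 3.39.
Since E_S > E_T, raising the temperature improves selectivity toward S.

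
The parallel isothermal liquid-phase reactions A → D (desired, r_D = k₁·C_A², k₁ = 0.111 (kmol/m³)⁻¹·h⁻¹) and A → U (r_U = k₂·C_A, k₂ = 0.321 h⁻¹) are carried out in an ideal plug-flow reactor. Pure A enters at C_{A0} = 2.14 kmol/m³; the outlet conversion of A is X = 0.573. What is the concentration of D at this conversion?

C_A = C_{A0}(1−X) = 0.9138 kmol/m³.
Along a PFR/batch, dC_U/dC_A = −r_U/(r_D+r_U) = −k₂/(k₂+k₁·C_A).
Integrating from C_{A0} to C_A: C_U = (0.321/0.111)·ln[(0.321+0.111·2.14)/(0.321+0.111·0.914)] = 2.892·ln(0.5585/0.4224) = 0.8077 kmol/m³.
Then C_D = (C_{A0}−C_A) − C_U = 1.226 − 0.8077 = 0.4185 kmol/m³.

0.419 kmol/m³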